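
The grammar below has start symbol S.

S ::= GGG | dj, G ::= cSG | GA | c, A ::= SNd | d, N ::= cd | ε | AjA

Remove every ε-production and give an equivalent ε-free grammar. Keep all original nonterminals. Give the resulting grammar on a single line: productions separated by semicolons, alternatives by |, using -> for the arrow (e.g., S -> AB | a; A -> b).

S -> dj | GGG; A -> d | Sd | SNd; G -> c | GA | cSG; N -> cd | AjA

Nullable set: {N}.
A -> SNd: N nullable, giving SNd | Sd.
Drop N -> ε.
Unchanged (no nullable symbols): S -> GGG; S -> dj; A -> d; G -> GA; G -> c; G -> cSG; N -> AjA; N -> cd.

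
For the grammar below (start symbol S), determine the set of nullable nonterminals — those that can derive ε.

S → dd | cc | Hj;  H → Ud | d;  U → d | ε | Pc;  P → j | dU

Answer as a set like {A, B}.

Directly nullable (have an ε-rule): {U}.
Not nullable: H, P, S — each has a terminal in every rule's right-hand side or depends on a non-nullable symbol.

{U}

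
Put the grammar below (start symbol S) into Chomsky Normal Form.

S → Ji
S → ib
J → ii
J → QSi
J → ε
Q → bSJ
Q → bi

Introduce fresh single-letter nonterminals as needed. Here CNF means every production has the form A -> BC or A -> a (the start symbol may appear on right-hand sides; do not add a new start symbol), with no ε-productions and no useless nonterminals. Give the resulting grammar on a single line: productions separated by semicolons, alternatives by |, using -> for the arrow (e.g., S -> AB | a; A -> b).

Nullable: {J}; after ε-elimination: S -> i | Ji | ib; J -> ii | QSi; Q -> bS | bi | bSJ.
No unit productions to eliminate.
TERM: introduce B -> b, A -> i and substitute in every rule of length ≥2.
BIN: J -> QSA becomes J -> QC, C -> SA; Q -> BSJ becomes Q -> BD, D -> SJ.

S -> i | AB | JA; A -> i; B -> b; C -> SA; D -> SJ; J -> AA | QC; Q -> BA | BD | BS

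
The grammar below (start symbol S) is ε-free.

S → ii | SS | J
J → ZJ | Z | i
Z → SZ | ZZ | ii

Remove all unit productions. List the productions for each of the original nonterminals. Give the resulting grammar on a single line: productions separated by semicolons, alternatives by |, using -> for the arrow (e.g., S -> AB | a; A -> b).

Unit productions: J->Z, S->J.
Unit pairs (A ⇒* B via units): (J,Z), (S,J), (S,Z).
S: inherits non-unit rules of {J, S, Z} → SS | SZ | ZJ | ZZ | i | ii.
J: inherits non-unit rules of {J, Z} → SZ | ZJ | ZZ | i | ii.
Z: inherits non-unit rules of {Z} → SZ | ZZ | ii.

S -> i | SS | SZ | ZJ | ZZ | ii; J -> i | SZ | ZJ | ZZ | ii; Z -> SZ | ZZ | ii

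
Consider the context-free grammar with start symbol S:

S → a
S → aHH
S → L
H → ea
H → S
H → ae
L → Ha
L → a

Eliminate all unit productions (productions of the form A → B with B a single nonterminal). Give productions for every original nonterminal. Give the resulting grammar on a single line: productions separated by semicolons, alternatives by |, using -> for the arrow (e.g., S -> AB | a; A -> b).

Unit productions: H->S, S->L.
Unit pairs (A ⇒* B via units): (H,L), (H,S), (S,L).
S: inherits non-unit rules of {L, S} → Ha | a | aHH.
H: inherits non-unit rules of {H, L, S} → Ha | a | aHH | ae | ea.
L: inherits non-unit rules of {L} → Ha | a.

S -> a | Ha | aHH; H -> a | Ha | ae | ea | aHH; L -> a | Ha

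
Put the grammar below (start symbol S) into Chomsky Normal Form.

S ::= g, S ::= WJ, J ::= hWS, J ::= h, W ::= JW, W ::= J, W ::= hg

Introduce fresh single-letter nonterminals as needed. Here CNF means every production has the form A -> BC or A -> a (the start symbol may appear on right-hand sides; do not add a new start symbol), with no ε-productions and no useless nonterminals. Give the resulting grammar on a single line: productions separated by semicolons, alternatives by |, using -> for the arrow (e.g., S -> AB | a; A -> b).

S -> g | WJ; A -> h; B -> g; C -> WS; D -> WS; J -> h | AC; W -> h | AB | AD | JW

No ε-productions.
After unit-elimination: S -> g | WJ; J -> h | hWS; W -> h | JW | hg | hWS.
TERM: introduce B -> g, A -> h and substitute in every rule of length ≥2.
BIN: J -> AWS becomes J -> AC, C -> WS; W -> AWS becomes W -> AD, D -> WS.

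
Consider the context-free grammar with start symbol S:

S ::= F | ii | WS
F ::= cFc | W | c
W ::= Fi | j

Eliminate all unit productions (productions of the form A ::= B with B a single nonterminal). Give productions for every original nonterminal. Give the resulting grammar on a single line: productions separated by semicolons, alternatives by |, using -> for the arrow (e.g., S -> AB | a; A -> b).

Unit productions: F->W, S->F.
Unit pairs (A ⇒* B via units): (F,W), (S,F), (S,W).
S: inherits non-unit rules of {F, S, W} → Fi | WS | c | cFc | ii | j.
F: inherits non-unit rules of {F, W} → Fi | c | cFc | j.
W: inherits non-unit rules of {W} → Fi | j.

S -> c | j | Fi | WS | ii | cFc; F -> c | j | Fi | cFc; W -> j | Fi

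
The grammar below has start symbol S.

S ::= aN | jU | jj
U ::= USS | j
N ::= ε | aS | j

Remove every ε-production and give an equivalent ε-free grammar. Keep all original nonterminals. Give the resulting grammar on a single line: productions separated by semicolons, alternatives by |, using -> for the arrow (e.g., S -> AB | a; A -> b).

Nullable set: {N}.
S -> aN: N nullable, giving a | aN.
Drop N -> ε.
Unchanged (no nullable symbols): S -> jU; S -> jj; N -> aS; N -> j; U -> USS; U -> j.

S -> a | aN | jU | jj; N -> j | aS; U -> j | USS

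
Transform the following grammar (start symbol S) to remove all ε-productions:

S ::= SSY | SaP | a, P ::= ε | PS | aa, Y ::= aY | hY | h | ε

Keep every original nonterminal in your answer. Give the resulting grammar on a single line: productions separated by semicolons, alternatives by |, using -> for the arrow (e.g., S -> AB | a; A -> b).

S -> a | SS | Sa | SSY | SaP; P -> S | PS | aa; Y -> a | h | aY | hY

Nullable set: {P, Y}.
S -> SSY: Y nullable, giving SS | SSY.
S -> SaP: P nullable, giving Sa | SaP.
Drop P -> ε.
P -> PS: P nullable, giving PS | S.
Drop Y -> ε.
Y -> aY: Y nullable, giving a | aY.
Y -> hY: Y nullable, giving h | hY.
Unchanged (no nullable symbols): S -> a; P -> aa; Y -> h.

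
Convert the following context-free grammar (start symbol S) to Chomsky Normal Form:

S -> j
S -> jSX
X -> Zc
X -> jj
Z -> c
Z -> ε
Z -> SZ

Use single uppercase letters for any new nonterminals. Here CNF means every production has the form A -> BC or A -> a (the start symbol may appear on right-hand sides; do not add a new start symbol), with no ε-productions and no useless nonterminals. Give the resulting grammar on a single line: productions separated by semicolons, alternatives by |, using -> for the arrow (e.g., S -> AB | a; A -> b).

S -> j | AC; A -> j; B -> c; C -> SX; D -> SX; X -> c | AA | ZB; Z -> c | j | AD | SZ

Nullable: {Z}; after ε-elimination: S -> j | jSX; X -> c | Zc | jj; Z -> S | c | SZ.
After unit-elimination: S -> j | jSX; X -> c | Zc | jj; Z -> c | j | SZ | jSX.
TERM: introduce B -> c, A -> j and substitute in every rule of length ≥2.
BIN: S -> ASX becomes S -> AC, C -> SX; Z -> ASX becomes Z -> AD, D -> SX.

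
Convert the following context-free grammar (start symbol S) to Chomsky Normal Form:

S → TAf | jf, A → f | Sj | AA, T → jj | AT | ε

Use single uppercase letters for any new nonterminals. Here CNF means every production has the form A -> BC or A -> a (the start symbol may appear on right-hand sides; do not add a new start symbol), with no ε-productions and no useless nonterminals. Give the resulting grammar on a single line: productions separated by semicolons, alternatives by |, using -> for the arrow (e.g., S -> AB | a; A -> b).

S -> AC | BC | TD; A -> f | AA | SB; B -> j; C -> f; D -> AC; T -> f | AA | AT | BB | SB

Nullable: {T}; after ε-elimination: S -> Af | jf | TAf; A -> f | AA | Sj; T -> A | AT | jj.
After unit-elimination: S -> Af | jf | TAf; A -> f | AA | Sj; T -> f | AA | AT | Sj | jj.
TERM: introduce C -> f, B -> j and substitute in every rule of length ≥2.
BIN: S -> TAC becomes S -> TD, D -> AC.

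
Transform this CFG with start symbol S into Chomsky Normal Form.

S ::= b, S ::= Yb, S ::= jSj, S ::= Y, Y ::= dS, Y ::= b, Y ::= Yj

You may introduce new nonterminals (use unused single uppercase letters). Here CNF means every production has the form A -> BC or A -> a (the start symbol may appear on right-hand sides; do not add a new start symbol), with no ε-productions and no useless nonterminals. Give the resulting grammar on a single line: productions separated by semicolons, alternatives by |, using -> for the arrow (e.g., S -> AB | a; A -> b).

S -> b | BD | CS | YA | YB; A -> b; B -> j; C -> d; D -> SB; Y -> b | CS | YB

No ε-productions.
After unit-elimination: S -> b | Yb | Yj | dS | jSj; Y -> b | Yj | dS.
TERM: introduce A -> b, C -> d, B -> j and substitute in every rule of length ≥2.
BIN: S -> BSB becomes S -> BD, D -> SB.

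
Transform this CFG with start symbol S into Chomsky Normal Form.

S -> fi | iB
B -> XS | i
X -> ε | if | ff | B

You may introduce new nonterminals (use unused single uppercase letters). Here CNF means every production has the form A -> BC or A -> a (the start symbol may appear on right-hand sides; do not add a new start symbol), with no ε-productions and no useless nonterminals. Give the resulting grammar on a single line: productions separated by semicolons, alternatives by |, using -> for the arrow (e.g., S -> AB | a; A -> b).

S -> AC | CB; A -> f; B -> i | AC | CB | XS; C -> i; X -> i | AA | AC | CA | CB | XS

Nullable: {X}; after ε-elimination: S -> fi | iB; B -> S | i | XS; X -> B | ff | if.
After unit-elimination: S -> fi | iB; B -> i | XS | fi | iB; X -> i | XS | ff | fi | iB | if.
TERM: introduce A -> f, C -> i and substitute in every rule of length ≥2.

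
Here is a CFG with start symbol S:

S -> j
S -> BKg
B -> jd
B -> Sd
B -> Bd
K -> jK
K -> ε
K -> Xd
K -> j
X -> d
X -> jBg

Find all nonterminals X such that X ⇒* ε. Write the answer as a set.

{K}

Directly nullable (have an ε-rule): {K}.
Not nullable: B, S, X — each has a terminal in every rule's right-hand side or depends on a non-nullable symbol.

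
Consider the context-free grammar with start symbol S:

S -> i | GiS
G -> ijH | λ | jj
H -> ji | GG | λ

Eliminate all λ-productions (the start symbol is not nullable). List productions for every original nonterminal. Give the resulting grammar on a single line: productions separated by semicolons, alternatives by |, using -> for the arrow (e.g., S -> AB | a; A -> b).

Nullable set: {G, H}.
S -> GiS: G nullable, giving GiS | iS.
Drop G -> λ.
G -> ijH: H nullable, giving ij | ijH.
Drop H -> λ.
H -> GG: G, G nullable, giving G | GG.
Unchanged (no nullable symbols): S -> i; G -> jj; H -> ji.

S -> i | iS | GiS; G -> ij | jj | ijH; H -> G | GG | ji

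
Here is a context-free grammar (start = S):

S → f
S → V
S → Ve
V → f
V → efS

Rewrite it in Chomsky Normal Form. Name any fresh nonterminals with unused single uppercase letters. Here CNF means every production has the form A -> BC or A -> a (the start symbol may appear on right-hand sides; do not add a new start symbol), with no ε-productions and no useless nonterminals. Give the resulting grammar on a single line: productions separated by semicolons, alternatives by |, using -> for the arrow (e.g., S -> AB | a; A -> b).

S -> f | AC | VA; A -> e; B -> f; C -> BS; D -> BS; V -> f | AD

No ε-productions.
After unit-elimination: S -> f | Ve | efS; V -> f | efS.
TERM: introduce A -> e, B -> f and substitute in every rule of length ≥2.
BIN: S -> ABS becomes S -> AC, C -> BS; V -> ABS becomes V -> AD, D -> BS.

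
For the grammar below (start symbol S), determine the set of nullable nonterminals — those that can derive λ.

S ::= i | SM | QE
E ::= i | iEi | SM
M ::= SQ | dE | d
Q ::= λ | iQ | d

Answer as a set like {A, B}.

Directly nullable (have an ε-rule): {Q}.
Not nullable: E, M, S — each has a terminal in every rule's right-hand side or depends on a non-nullable symbol.

{Q}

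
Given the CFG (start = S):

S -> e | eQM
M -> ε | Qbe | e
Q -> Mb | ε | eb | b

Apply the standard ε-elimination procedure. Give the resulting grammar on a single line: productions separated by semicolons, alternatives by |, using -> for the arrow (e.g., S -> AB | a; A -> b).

Nullable set: {M, Q}.
S -> eQM: Q, M nullable, giving e | eM | eQ | eQM.
Drop M -> ε.
M -> Qbe: Q nullable, giving Qbe | be.
Drop Q -> ε.
Q -> Mb: M nullable, giving Mb | b.
Unchanged (no nullable symbols): S -> e; M -> e; Q -> b; Q -> eb.

S -> e | eM | eQ | eQM; M -> e | be | Qbe; Q -> b | Mb | eb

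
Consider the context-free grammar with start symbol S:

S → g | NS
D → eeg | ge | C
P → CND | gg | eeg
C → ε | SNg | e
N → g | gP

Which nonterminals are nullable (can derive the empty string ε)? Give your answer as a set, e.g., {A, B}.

{C, D}

Directly nullable (have an ε-rule): {C}.
D is nullable via D -> C (every symbol on the right is already known nullable).
Not nullable: N, P, S — each has a terminal in every rule's right-hand side or depends on a non-nullable symbol.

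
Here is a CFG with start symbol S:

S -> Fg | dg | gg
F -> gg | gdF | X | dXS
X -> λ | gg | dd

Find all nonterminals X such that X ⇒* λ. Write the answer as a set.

Directly nullable (have an ε-rule): {X}.
F is nullable via F -> X (every symbol on the right is already known nullable).
Not nullable: S — each has a terminal in every rule's right-hand side or depends on a non-nullable symbol.

{F, X}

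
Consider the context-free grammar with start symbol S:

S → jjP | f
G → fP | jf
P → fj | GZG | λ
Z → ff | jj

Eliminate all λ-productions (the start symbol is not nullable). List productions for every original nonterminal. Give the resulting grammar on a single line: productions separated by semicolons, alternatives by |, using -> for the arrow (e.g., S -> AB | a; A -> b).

S -> f | jj | jjP; G -> f | fP | jf; P -> fj | GZG; Z -> ff | jj

Nullable set: {P}.
S -> jjP: P nullable, giving jj | jjP.
G -> fP: P nullable, giving f | fP.
Drop P -> λ.
Unchanged (no nullable symbols): S -> f; G -> jf; P -> GZG; P -> fj; Z -> ff; Z -> jj.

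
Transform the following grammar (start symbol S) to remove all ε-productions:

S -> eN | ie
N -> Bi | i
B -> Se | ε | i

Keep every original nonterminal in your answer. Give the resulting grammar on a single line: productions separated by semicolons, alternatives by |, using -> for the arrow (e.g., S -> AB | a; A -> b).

S -> eN | ie; B -> i | Se; N -> i | Bi

Nullable set: {B}.
Drop B -> ε.
N -> Bi: B nullable, giving Bi | i.
Unchanged (no nullable symbols): S -> eN; S -> ie; B -> Se; B -> i; N -> i.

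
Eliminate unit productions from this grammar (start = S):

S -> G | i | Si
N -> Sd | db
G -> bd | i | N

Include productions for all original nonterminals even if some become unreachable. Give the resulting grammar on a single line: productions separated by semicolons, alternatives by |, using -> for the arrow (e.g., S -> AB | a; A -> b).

Unit productions: G->N, S->G.
Unit pairs (A ⇒* B via units): (G,N), (S,G), (S,N).
S: inherits non-unit rules of {G, N, S} → Sd | Si | bd | db | i.
G: inherits non-unit rules of {G, N} → Sd | bd | db | i.
N: inherits non-unit rules of {N} → Sd | db.

S -> i | Sd | Si | bd | db; G -> i | Sd | bd | db; N -> Sd | db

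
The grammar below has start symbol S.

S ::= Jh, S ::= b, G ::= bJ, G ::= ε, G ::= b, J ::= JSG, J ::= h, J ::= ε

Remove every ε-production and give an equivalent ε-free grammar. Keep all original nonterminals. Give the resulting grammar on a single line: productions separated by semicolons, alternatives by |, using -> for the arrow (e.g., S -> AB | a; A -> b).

S -> b | h | Jh; G -> b | bJ; J -> S | h | JS | SG | JSG

Nullable set: {G, J}.
S -> Jh: J nullable, giving Jh | h.
Drop G -> ε.
G -> bJ: J nullable, giving b | bJ.
Drop J -> ε.
J -> JSG: J, G nullable, giving JS | JSG | S | SG.
Unchanged (no nullable symbols): S -> b; G -> b; J -> h.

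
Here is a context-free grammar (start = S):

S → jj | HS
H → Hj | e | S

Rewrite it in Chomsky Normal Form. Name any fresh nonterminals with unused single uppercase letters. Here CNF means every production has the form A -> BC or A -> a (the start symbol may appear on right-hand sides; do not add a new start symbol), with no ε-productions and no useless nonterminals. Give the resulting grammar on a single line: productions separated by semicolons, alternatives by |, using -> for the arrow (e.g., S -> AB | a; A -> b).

No ε-productions.
After unit-elimination: S -> HS | jj; H -> e | HS | Hj | jj.
TERM: introduce A -> j and substitute in every rule of length ≥2.

S -> AA | HS; A -> j; H -> e | AA | HA | HS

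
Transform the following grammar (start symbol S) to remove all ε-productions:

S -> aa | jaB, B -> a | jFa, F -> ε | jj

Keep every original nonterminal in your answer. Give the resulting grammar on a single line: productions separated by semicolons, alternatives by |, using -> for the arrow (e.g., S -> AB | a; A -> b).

Nullable set: {F}.
B -> jFa: F nullable, giving jFa | ja.
Drop F -> ε.
Unchanged (no nullable symbols): S -> aa; S -> jaB; B -> a; F -> jj.

S -> aa | jaB; B -> a | ja | jFa; F -> jj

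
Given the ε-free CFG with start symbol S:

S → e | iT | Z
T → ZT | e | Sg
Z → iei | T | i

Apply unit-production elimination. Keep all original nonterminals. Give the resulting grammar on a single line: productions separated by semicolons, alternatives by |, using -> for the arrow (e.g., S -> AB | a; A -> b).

Unit productions: S->Z, Z->T.
Unit pairs (A ⇒* B via units): (S,T), (S,Z), (Z,T).
S: inherits non-unit rules of {S, T, Z} → Sg | ZT | e | i | iT | iei.
T: inherits non-unit rules of {T} → Sg | ZT | e.
Z: inherits non-unit rules of {T, Z} → Sg | ZT | e | i | iei.

S -> e | i | Sg | ZT | iT | iei; T -> e | Sg | ZT; Z -> e | i | Sg | ZT | iei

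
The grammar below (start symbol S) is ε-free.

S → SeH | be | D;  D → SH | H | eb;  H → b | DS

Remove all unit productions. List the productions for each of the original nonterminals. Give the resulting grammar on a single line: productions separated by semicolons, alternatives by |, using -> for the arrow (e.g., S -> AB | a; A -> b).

S -> b | DS | SH | be | eb | SeH; D -> b | DS | SH | eb; H -> b | DS

Unit productions: D->H, S->D.
Unit pairs (A ⇒* B via units): (D,H), (S,D), (S,H).
S: inherits non-unit rules of {D, H, S} → DS | SH | SeH | b | be | eb.
D: inherits non-unit rules of {D, H} → DS | SH | b | eb.
H: inherits non-unit rules of {H} → DS | b.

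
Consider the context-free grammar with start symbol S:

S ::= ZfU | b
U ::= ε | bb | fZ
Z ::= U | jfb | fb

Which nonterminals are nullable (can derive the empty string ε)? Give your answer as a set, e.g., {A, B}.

{U, Z}

Directly nullable (have an ε-rule): {U}.
Z is nullable via Z -> U (every symbol on the right is already known nullable).
Not nullable: S — each has a terminal in every rule's right-hand side or depends on a non-nullable symbol.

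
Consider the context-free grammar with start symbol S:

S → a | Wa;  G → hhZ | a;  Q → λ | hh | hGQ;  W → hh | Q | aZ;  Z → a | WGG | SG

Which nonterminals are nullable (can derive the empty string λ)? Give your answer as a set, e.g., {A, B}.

Directly nullable (have an ε-rule): {Q}.
W is nullable via W -> Q (every symbol on the right is already known nullable).
Not nullable: G, S, Z — each has a terminal in every rule's right-hand side or depends on a non-nullable symbol.

{Q, W}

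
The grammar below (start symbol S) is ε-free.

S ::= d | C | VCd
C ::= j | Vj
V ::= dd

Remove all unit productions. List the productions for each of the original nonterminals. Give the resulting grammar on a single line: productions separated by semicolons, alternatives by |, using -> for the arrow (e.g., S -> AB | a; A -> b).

Unit productions: S->C.
Unit pairs (A ⇒* B via units): (S,C).
S: inherits non-unit rules of {C, S} → VCd | Vj | d | j.
C: inherits non-unit rules of {C} → Vj | j.
V: inherits non-unit rules of {V} → dd.

S -> d | j | Vj | VCd; C -> j | Vj; V -> dd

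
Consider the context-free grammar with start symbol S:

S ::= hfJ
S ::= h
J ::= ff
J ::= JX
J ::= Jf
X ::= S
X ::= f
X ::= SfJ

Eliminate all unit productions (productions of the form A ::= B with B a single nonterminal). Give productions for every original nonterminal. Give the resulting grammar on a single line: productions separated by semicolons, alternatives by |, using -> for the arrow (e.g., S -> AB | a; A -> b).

S -> h | hfJ; J -> JX | Jf | ff; X -> f | h | SfJ | hfJ

Unit productions: X->S.
Unit pairs (A ⇒* B via units): (X,S).
S: inherits non-unit rules of {S} → h | hfJ.
J: inherits non-unit rules of {J} → JX | Jf | ff.
X: inherits non-unit rules of {S, X} → SfJ | f | h | hfJ.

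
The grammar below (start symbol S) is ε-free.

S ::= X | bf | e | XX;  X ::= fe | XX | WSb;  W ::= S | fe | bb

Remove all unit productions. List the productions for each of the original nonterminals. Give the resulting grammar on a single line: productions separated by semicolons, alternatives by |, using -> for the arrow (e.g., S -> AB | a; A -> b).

Unit productions: S->X, W->S.
Unit pairs (A ⇒* B via units): (S,X), (W,S), (W,X).
S: inherits non-unit rules of {S, X} → WSb | XX | bf | e | fe.
W: inherits non-unit rules of {S, W, X} → WSb | XX | bb | bf | e | fe.
X: inherits non-unit rules of {X} → WSb | XX | fe.

S -> e | XX | bf | fe | WSb; W -> e | XX | bb | bf | fe | WSb; X -> XX | fe | WSb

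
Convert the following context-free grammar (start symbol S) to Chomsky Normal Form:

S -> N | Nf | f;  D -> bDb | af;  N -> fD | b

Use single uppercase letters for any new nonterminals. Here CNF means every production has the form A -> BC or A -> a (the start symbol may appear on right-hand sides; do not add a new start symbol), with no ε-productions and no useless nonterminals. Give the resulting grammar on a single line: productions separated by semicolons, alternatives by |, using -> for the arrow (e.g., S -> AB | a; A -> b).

No ε-productions.
After unit-elimination: S -> b | f | Nf | fD; D -> af | bDb; N -> b | fD.
TERM: introduce A -> a, C -> b, B -> f and substitute in every rule of length ≥2.
BIN: D -> CDC becomes D -> CE, E -> DC.

S -> b | f | BD | NB; A -> a; B -> f; C -> b; D -> AB | CE; E -> DC; N -> b | BD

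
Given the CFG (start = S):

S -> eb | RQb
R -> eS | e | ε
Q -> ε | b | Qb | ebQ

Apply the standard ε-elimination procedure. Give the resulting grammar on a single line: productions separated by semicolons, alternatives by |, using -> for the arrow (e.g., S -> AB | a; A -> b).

Nullable set: {Q, R}.
S -> RQb: R, Q nullable, giving Qb | RQb | Rb | b.
Drop Q -> ε.
Q -> Qb: Q nullable, giving Qb | b.
Q -> ebQ: Q nullable, giving eb | ebQ.
Drop R -> ε.
Unchanged (no nullable symbols): S -> eb; Q -> b; R -> e; R -> eS.

S -> b | Qb | Rb | eb | RQb; Q -> b | Qb | eb | ebQ; R -> e | eS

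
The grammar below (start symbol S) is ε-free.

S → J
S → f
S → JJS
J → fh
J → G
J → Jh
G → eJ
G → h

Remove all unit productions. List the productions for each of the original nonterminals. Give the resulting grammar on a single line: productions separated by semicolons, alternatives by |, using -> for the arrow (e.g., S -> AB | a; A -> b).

Unit productions: J->G, S->J.
Unit pairs (A ⇒* B via units): (J,G), (S,G), (S,J).
S: inherits non-unit rules of {G, J, S} → JJS | Jh | eJ | f | fh | h.
G: inherits non-unit rules of {G} → eJ | h.
J: inherits non-unit rules of {G, J} → Jh | eJ | fh | h.

S -> f | h | Jh | eJ | fh | JJS; G -> h | eJ; J -> h | Jh | eJ | fh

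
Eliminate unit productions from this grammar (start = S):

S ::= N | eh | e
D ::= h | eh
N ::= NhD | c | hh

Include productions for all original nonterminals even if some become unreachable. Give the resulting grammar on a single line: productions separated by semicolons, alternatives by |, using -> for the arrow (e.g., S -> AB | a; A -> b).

Unit productions: S->N.
Unit pairs (A ⇒* B via units): (S,N).
S: inherits non-unit rules of {N, S} → NhD | c | e | eh | hh.
D: inherits non-unit rules of {D} → eh | h.
N: inherits non-unit rules of {N} → NhD | c | hh.

S -> c | e | eh | hh | NhD; D -> h | eh; N -> c | hh | NhD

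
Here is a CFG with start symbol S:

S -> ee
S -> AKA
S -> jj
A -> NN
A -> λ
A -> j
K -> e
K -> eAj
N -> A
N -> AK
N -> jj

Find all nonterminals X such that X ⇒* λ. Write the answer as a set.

Directly nullable (have an ε-rule): {A}.
N is nullable via N -> A (every symbol on the right is already known nullable).
Not nullable: K, S — each has a terminal in every rule's right-hand side or depends on a non-nullable symbol.

{A, N}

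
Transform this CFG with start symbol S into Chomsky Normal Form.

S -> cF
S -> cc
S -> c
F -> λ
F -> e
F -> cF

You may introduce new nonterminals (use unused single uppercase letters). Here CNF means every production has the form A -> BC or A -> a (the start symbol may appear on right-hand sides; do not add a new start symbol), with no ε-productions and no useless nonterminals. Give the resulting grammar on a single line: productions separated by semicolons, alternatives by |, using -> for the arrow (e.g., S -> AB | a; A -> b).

S -> c | AA | AF; A -> c; F -> c | e | AF

Nullable: {F}; after ε-elimination: S -> c | cF | cc; F -> c | e | cF.
No unit productions to eliminate.
TERM: introduce A -> c and substitute in every rule of length ≥2.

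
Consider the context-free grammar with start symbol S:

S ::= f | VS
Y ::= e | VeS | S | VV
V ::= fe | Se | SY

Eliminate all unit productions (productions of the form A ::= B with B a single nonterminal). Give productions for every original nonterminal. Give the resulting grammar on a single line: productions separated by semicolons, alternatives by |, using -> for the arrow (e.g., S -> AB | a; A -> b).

Unit productions: Y->S.
Unit pairs (A ⇒* B via units): (Y,S).
S: inherits non-unit rules of {S} → VS | f.
V: inherits non-unit rules of {V} → SY | Se | fe.
Y: inherits non-unit rules of {S, Y} → VS | VV | VeS | e | f.

S -> f | VS; V -> SY | Se | fe; Y -> e | f | VS | VV | VeS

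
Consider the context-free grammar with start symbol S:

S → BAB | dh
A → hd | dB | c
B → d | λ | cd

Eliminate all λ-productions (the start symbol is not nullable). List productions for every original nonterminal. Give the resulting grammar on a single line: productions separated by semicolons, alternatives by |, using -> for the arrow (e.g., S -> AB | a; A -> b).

Nullable set: {B}.
S -> BAB: B, B nullable, giving A | AB | BA | BAB.
A -> dB: B nullable, giving d | dB.
Drop B -> λ.
Unchanged (no nullable symbols): S -> dh; A -> c; A -> hd; B -> cd; B -> d.

S -> A | AB | BA | dh | BAB; A -> c | d | dB | hd; B -> d | cd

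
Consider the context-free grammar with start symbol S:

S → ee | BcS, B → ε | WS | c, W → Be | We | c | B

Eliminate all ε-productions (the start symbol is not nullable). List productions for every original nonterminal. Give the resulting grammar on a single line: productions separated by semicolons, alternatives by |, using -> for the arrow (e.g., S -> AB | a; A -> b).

S -> cS | ee | BcS; B -> S | c | WS; W -> B | c | e | Be | We

Nullable set: {B, W}.
S -> BcS: B nullable, giving BcS | cS.
Drop B -> ε.
B -> WS: W nullable, giving S | WS.
W -> B: B nullable, giving B.
W -> Be: B nullable, giving Be | e.
W -> We: W nullable, giving We | e.
Unchanged (no nullable symbols): S -> ee; B -> c; W -> c.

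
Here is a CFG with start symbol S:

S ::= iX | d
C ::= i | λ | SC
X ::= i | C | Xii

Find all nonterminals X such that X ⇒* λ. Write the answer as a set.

Directly nullable (have an ε-rule): {C}.
X is nullable via X -> C (every symbol on the right is already known nullable).
Not nullable: S — each has a terminal in every rule's right-hand side or depends on a non-nullable symbol.

{C, X}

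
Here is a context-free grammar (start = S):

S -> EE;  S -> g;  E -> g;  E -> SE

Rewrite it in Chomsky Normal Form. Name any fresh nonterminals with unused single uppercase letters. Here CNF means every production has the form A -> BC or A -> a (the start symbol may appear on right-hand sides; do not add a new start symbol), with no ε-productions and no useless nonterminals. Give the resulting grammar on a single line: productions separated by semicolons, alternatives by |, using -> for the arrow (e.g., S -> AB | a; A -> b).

No ε-productions.
No unit productions to eliminate.

S -> g | EE; E -> g | SE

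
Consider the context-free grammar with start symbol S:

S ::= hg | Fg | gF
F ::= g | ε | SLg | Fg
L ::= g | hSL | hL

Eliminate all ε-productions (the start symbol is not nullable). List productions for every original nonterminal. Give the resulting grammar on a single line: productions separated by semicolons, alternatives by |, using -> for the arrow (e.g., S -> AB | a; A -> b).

Nullable set: {F}.
S -> Fg: F nullable, giving Fg | g.
S -> gF: F nullable, giving g | gF.
Drop F -> ε.
F -> Fg: F nullable, giving Fg | g.
Unchanged (no nullable symbols): S -> hg; F -> SLg; F -> g; L -> g; L -> hL; L -> hSL.

S -> g | Fg | gF | hg; F -> g | Fg | SLg; L -> g | hL | hSL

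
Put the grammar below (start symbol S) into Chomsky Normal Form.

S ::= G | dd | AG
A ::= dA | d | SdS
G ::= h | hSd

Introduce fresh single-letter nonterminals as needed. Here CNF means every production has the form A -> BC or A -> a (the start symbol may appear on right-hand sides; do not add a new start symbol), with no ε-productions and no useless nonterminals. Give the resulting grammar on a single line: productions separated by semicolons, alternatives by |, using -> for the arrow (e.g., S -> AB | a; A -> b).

No ε-productions.
After unit-elimination: S -> h | AG | dd | hSd; A -> d | dA | SdS; G -> h | hSd.
TERM: introduce B -> d, C -> h and substitute in every rule of length ≥2.
BIN: A -> SBS becomes A -> SD, D -> BS; G -> CSB becomes G -> CE, E -> SB; S -> CSB becomes S -> CF, F -> SB.

S -> h | AG | BB | CF; A -> d | BA | SD; B -> d; C -> h; D -> BS; E -> SB; F -> SB; G -> h | CE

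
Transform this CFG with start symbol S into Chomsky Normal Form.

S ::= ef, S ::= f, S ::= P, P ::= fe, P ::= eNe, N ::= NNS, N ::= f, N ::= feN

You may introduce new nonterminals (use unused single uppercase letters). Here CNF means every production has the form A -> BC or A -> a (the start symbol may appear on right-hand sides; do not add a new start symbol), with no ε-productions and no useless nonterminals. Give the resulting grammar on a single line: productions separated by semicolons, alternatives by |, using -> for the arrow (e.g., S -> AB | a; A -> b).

No ε-productions.
After unit-elimination: S -> f | ef | fe | eNe; N -> f | NNS | feN; P -> fe | eNe.
TERM: introduce B -> e, A -> f and substitute in every rule of length ≥2.
BIN: N -> ABN becomes N -> AC, C -> BN; N -> NNS becomes N -> ND, D -> NS; P -> BNB becomes P -> BE, E -> NB; S -> BNB becomes S -> BF, F -> NB.
Drop unreachable/unproductive: P.

S -> f | AB | BA | BF; A -> f; B -> e; C -> BN; D -> NS; F -> NB; N -> f | AC | ND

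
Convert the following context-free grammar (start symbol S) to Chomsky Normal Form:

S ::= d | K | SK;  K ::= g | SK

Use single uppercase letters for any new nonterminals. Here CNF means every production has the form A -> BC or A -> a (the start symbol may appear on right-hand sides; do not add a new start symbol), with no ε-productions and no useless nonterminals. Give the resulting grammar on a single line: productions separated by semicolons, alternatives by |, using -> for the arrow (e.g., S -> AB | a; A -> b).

No ε-productions.
After unit-elimination: S -> d | g | SK; K -> g | SK.

S -> d | g | SK; K -> g | SK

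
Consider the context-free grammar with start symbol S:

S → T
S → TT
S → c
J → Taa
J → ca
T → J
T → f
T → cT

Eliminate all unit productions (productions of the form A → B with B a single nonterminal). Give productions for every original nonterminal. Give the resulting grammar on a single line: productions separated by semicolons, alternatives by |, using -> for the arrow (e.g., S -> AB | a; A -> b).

Unit productions: S->T, T->J.
Unit pairs (A ⇒* B via units): (S,J), (S,T), (T,J).
S: inherits non-unit rules of {J, S, T} → TT | Taa | c | cT | ca | f.
J: inherits non-unit rules of {J} → Taa | ca.
T: inherits non-unit rules of {J, T} → Taa | cT | ca | f.

S -> c | f | TT | cT | ca | Taa; J -> ca | Taa; T -> f | cT | ca | Taa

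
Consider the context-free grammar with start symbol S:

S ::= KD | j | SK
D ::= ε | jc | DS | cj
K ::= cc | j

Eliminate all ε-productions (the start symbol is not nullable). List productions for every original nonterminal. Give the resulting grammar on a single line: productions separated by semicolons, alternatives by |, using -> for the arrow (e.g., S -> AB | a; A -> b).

Nullable set: {D}.
S -> KD: D nullable, giving K | KD.
Drop D -> ε.
D -> DS: D nullable, giving DS | S.
Unchanged (no nullable symbols): S -> SK; S -> j; D -> cj; D -> jc; K -> cc; K -> j.

S -> K | j | KD | SK; D -> S | DS | cj | jc; K -> j | cc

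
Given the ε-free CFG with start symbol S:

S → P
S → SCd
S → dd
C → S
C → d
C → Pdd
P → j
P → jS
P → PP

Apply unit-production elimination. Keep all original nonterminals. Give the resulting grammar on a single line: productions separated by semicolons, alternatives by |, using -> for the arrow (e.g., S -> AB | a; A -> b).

Unit productions: C->S, S->P.
Unit pairs (A ⇒* B via units): (C,P), (C,S), (S,P).
S: inherits non-unit rules of {P, S} → PP | SCd | dd | j | jS.
C: inherits non-unit rules of {C, P, S} → PP | Pdd | SCd | d | dd | j | jS.
P: inherits non-unit rules of {P} → PP | j | jS.

S -> j | PP | dd | jS | SCd; C -> d | j | PP | dd | jS | Pdd | SCd; P -> j | PP | jS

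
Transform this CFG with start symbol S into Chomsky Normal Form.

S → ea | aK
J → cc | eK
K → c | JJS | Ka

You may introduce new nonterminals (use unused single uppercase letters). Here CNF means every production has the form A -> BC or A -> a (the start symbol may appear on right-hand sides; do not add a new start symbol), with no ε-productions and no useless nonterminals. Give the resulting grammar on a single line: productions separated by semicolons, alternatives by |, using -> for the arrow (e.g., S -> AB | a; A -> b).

S -> BC | CK; A -> c; B -> e; C -> a; D -> JS; J -> AA | BK; K -> c | JD | KC

No ε-productions.
No unit productions to eliminate.
TERM: introduce C -> a, A -> c, B -> e and substitute in every rule of length ≥2.
BIN: K -> JJS becomes K -> JD, D -> JS.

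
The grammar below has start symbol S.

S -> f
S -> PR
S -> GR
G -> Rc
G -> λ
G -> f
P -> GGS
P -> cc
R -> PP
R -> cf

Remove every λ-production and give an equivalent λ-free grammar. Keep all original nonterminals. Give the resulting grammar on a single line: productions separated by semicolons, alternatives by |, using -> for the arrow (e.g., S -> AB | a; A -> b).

S -> R | f | GR | PR; G -> f | Rc; P -> S | GS | cc | GGS; R -> PP | cf

Nullable set: {G}.
S -> GR: G nullable, giving GR | R.
Drop G -> λ.
P -> GGS: G, G nullable, giving GGS | GS | S.
Unchanged (no nullable symbols): S -> PR; S -> f; G -> Rc; G -> f; P -> cc; R -> PP; R -> cf.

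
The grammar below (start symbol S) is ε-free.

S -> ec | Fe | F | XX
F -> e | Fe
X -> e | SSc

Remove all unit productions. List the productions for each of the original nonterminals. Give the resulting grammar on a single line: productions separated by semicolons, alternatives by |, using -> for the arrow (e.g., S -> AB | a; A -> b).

S -> e | Fe | XX | ec; F -> e | Fe; X -> e | SSc

Unit productions: S->F.
Unit pairs (A ⇒* B via units): (S,F).
S: inherits non-unit rules of {F, S} → Fe | XX | e | ec.
F: inherits non-unit rules of {F} → Fe | e.
X: inherits non-unit rules of {X} → SSc | e.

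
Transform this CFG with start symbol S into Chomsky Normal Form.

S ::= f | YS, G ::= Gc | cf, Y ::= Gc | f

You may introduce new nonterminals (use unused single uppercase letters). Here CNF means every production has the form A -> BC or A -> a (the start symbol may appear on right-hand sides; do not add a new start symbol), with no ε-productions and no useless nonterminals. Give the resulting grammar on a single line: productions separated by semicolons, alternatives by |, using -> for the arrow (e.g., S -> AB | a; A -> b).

No ε-productions.
No unit productions to eliminate.
TERM: introduce A -> c, B -> f and substitute in every rule of length ≥2.

S -> f | YS; A -> c; B -> f; G -> AB | GA; Y -> f | GA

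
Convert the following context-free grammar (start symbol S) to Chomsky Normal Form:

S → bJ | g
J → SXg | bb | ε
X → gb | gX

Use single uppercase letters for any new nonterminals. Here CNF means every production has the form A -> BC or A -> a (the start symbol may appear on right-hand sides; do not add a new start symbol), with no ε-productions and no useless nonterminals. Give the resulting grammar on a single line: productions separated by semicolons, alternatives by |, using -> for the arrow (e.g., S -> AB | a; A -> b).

S -> b | g | BJ; A -> g; B -> b; C -> XA; J -> BB | SC; X -> AB | AX

Nullable: {J}; after ε-elimination: S -> b | g | bJ; J -> bb | SXg; X -> gX | gb.
No unit productions to eliminate.
TERM: introduce B -> b, A -> g and substitute in every rule of length ≥2.
BIN: J -> SXA becomes J -> SC, C -> XA.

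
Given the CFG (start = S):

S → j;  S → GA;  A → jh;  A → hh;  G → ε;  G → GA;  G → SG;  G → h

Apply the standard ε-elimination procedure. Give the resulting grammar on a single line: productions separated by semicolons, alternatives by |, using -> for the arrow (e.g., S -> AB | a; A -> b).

Nullable set: {G}.
S -> GA: G nullable, giving A | GA.
Drop G -> ε.
G -> GA: G nullable, giving A | GA.
G -> SG: G nullable, giving S | SG.
Unchanged (no nullable symbols): S -> j; A -> hh; A -> jh; G -> h.

S -> A | j | GA; A -> hh | jh; G -> A | S | h | GA | SG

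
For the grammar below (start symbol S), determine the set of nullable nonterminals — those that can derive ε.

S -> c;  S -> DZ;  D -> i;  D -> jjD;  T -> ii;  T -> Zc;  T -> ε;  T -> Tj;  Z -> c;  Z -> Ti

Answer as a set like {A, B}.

Directly nullable (have an ε-rule): {T}.
Not nullable: D, S, Z — each has a terminal in every rule's right-hand side or depends on a non-nullable symbol.

{T}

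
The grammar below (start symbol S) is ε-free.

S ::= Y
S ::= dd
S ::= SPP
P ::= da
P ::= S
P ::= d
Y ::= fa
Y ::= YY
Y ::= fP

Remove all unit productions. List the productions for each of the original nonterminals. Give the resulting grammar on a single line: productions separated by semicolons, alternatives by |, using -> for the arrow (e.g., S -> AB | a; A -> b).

Unit productions: P->S, S->Y.
Unit pairs (A ⇒* B via units): (P,S), (P,Y), (S,Y).
S: inherits non-unit rules of {S, Y} → SPP | YY | dd | fP | fa.
P: inherits non-unit rules of {P, S, Y} → SPP | YY | d | da | dd | fP | fa.
Y: inherits non-unit rules of {Y} → YY | fP | fa.

S -> YY | dd | fP | fa | SPP; P -> d | YY | da | dd | fP | fa | SPP; Y -> YY | fP | fa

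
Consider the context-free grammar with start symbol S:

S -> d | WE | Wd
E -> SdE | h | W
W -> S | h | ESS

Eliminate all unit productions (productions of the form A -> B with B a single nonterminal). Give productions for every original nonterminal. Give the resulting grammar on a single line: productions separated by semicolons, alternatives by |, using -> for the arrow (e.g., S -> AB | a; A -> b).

S -> d | WE | Wd; E -> d | h | WE | Wd | ESS | SdE; W -> d | h | WE | Wd | ESS

Unit productions: E->W, W->S.
Unit pairs (A ⇒* B via units): (E,S), (E,W), (W,S).
S: inherits non-unit rules of {S} → WE | Wd | d.
E: inherits non-unit rules of {E, S, W} → ESS | SdE | WE | Wd | d | h.
W: inherits non-unit rules of {S, W} → ESS | WE | Wd | d | h.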